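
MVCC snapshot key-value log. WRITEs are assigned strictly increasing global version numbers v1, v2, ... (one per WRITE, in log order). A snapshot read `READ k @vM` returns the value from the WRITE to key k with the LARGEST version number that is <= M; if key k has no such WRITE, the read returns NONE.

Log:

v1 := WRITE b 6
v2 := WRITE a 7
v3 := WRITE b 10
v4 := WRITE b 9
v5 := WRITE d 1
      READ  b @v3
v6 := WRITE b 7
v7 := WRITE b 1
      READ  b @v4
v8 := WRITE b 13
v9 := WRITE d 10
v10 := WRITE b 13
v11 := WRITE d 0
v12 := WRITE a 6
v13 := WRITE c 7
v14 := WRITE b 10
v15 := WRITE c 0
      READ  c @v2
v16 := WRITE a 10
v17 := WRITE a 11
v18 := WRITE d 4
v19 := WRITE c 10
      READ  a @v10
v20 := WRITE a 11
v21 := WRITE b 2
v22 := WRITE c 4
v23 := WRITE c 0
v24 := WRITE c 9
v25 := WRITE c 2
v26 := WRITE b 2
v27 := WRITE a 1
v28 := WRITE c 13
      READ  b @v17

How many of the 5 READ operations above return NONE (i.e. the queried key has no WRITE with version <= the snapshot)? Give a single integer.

Answer: 1

Derivation:
v1: WRITE b=6  (b history now [(1, 6)])
v2: WRITE a=7  (a history now [(2, 7)])
v3: WRITE b=10  (b history now [(1, 6), (3, 10)])
v4: WRITE b=9  (b history now [(1, 6), (3, 10), (4, 9)])
v5: WRITE d=1  (d history now [(5, 1)])
READ b @v3: history=[(1, 6), (3, 10), (4, 9)] -> pick v3 -> 10
v6: WRITE b=7  (b history now [(1, 6), (3, 10), (4, 9), (6, 7)])
v7: WRITE b=1  (b history now [(1, 6), (3, 10), (4, 9), (6, 7), (7, 1)])
READ b @v4: history=[(1, 6), (3, 10), (4, 9), (6, 7), (7, 1)] -> pick v4 -> 9
v8: WRITE b=13  (b history now [(1, 6), (3, 10), (4, 9), (6, 7), (7, 1), (8, 13)])
v9: WRITE d=10  (d history now [(5, 1), (9, 10)])
v10: WRITE b=13  (b history now [(1, 6), (3, 10), (4, 9), (6, 7), (7, 1), (8, 13), (10, 13)])
v11: WRITE d=0  (d history now [(5, 1), (9, 10), (11, 0)])
v12: WRITE a=6  (a history now [(2, 7), (12, 6)])
v13: WRITE c=7  (c history now [(13, 7)])
v14: WRITE b=10  (b history now [(1, 6), (3, 10), (4, 9), (6, 7), (7, 1), (8, 13), (10, 13), (14, 10)])
v15: WRITE c=0  (c history now [(13, 7), (15, 0)])
READ c @v2: history=[(13, 7), (15, 0)] -> no version <= 2 -> NONE
v16: WRITE a=10  (a history now [(2, 7), (12, 6), (16, 10)])
v17: WRITE a=11  (a history now [(2, 7), (12, 6), (16, 10), (17, 11)])
v18: WRITE d=4  (d history now [(5, 1), (9, 10), (11, 0), (18, 4)])
v19: WRITE c=10  (c history now [(13, 7), (15, 0), (19, 10)])
READ a @v10: history=[(2, 7), (12, 6), (16, 10), (17, 11)] -> pick v2 -> 7
v20: WRITE a=11  (a history now [(2, 7), (12, 6), (16, 10), (17, 11), (20, 11)])
v21: WRITE b=2  (b history now [(1, 6), (3, 10), (4, 9), (6, 7), (7, 1), (8, 13), (10, 13), (14, 10), (21, 2)])
v22: WRITE c=4  (c history now [(13, 7), (15, 0), (19, 10), (22, 4)])
v23: WRITE c=0  (c history now [(13, 7), (15, 0), (19, 10), (22, 4), (23, 0)])
v24: WRITE c=9  (c history now [(13, 7), (15, 0), (19, 10), (22, 4), (23, 0), (24, 9)])
v25: WRITE c=2  (c history now [(13, 7), (15, 0), (19, 10), (22, 4), (23, 0), (24, 9), (25, 2)])
v26: WRITE b=2  (b history now [(1, 6), (3, 10), (4, 9), (6, 7), (7, 1), (8, 13), (10, 13), (14, 10), (21, 2), (26, 2)])
v27: WRITE a=1  (a history now [(2, 7), (12, 6), (16, 10), (17, 11), (20, 11), (27, 1)])
v28: WRITE c=13  (c history now [(13, 7), (15, 0), (19, 10), (22, 4), (23, 0), (24, 9), (25, 2), (28, 13)])
READ b @v17: history=[(1, 6), (3, 10), (4, 9), (6, 7), (7, 1), (8, 13), (10, 13), (14, 10), (21, 2), (26, 2)] -> pick v14 -> 10
Read results in order: ['10', '9', 'NONE', '7', '10']
NONE count = 1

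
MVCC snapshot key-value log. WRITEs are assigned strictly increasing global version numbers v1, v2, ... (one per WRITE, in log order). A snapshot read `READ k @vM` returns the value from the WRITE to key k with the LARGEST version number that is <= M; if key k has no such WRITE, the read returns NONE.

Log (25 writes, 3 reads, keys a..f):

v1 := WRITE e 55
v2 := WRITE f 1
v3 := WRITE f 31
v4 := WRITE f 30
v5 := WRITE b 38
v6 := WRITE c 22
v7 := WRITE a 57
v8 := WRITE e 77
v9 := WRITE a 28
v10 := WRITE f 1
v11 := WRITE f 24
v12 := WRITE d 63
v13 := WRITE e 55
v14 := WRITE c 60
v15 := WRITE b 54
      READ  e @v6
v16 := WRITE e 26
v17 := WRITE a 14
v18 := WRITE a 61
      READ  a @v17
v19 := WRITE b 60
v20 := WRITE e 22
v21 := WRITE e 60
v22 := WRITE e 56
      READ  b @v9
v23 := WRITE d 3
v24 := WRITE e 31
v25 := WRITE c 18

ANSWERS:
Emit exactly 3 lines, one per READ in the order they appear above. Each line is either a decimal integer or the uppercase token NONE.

Answer: 55
14
38

Derivation:
v1: WRITE e=55  (e history now [(1, 55)])
v2: WRITE f=1  (f history now [(2, 1)])
v3: WRITE f=31  (f history now [(2, 1), (3, 31)])
v4: WRITE f=30  (f history now [(2, 1), (3, 31), (4, 30)])
v5: WRITE b=38  (b history now [(5, 38)])
v6: WRITE c=22  (c history now [(6, 22)])
v7: WRITE a=57  (a history now [(7, 57)])
v8: WRITE e=77  (e history now [(1, 55), (8, 77)])
v9: WRITE a=28  (a history now [(7, 57), (9, 28)])
v10: WRITE f=1  (f history now [(2, 1), (3, 31), (4, 30), (10, 1)])
v11: WRITE f=24  (f history now [(2, 1), (3, 31), (4, 30), (10, 1), (11, 24)])
v12: WRITE d=63  (d history now [(12, 63)])
v13: WRITE e=55  (e history now [(1, 55), (8, 77), (13, 55)])
v14: WRITE c=60  (c history now [(6, 22), (14, 60)])
v15: WRITE b=54  (b history now [(5, 38), (15, 54)])
READ e @v6: history=[(1, 55), (8, 77), (13, 55)] -> pick v1 -> 55
v16: WRITE e=26  (e history now [(1, 55), (8, 77), (13, 55), (16, 26)])
v17: WRITE a=14  (a history now [(7, 57), (9, 28), (17, 14)])
v18: WRITE a=61  (a history now [(7, 57), (9, 28), (17, 14), (18, 61)])
READ a @v17: history=[(7, 57), (9, 28), (17, 14), (18, 61)] -> pick v17 -> 14
v19: WRITE b=60  (b history now [(5, 38), (15, 54), (19, 60)])
v20: WRITE e=22  (e history now [(1, 55), (8, 77), (13, 55), (16, 26), (20, 22)])
v21: WRITE e=60  (e history now [(1, 55), (8, 77), (13, 55), (16, 26), (20, 22), (21, 60)])
v22: WRITE e=56  (e history now [(1, 55), (8, 77), (13, 55), (16, 26), (20, 22), (21, 60), (22, 56)])
READ b @v9: history=[(5, 38), (15, 54), (19, 60)] -> pick v5 -> 38
v23: WRITE d=3  (d history now [(12, 63), (23, 3)])
v24: WRITE e=31  (e history now [(1, 55), (8, 77), (13, 55), (16, 26), (20, 22), (21, 60), (22, 56), (24, 31)])
v25: WRITE c=18  (c history now [(6, 22), (14, 60), (25, 18)])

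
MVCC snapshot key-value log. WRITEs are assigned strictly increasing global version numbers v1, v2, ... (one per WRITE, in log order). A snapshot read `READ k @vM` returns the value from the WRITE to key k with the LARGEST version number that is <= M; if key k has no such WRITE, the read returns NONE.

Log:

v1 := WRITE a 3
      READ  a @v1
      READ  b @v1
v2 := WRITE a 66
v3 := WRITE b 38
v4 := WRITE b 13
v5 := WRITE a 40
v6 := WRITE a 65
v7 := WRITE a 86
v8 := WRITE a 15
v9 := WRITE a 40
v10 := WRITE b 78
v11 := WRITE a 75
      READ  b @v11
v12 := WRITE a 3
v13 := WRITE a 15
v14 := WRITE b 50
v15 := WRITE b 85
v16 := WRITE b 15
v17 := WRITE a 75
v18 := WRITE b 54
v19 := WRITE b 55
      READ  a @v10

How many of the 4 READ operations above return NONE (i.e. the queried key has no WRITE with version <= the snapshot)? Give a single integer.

Answer: 1

Derivation:
v1: WRITE a=3  (a history now [(1, 3)])
READ a @v1: history=[(1, 3)] -> pick v1 -> 3
READ b @v1: history=[] -> no version <= 1 -> NONE
v2: WRITE a=66  (a history now [(1, 3), (2, 66)])
v3: WRITE b=38  (b history now [(3, 38)])
v4: WRITE b=13  (b history now [(3, 38), (4, 13)])
v5: WRITE a=40  (a history now [(1, 3), (2, 66), (5, 40)])
v6: WRITE a=65  (a history now [(1, 3), (2, 66), (5, 40), (6, 65)])
v7: WRITE a=86  (a history now [(1, 3), (2, 66), (5, 40), (6, 65), (7, 86)])
v8: WRITE a=15  (a history now [(1, 3), (2, 66), (5, 40), (6, 65), (7, 86), (8, 15)])
v9: WRITE a=40  (a history now [(1, 3), (2, 66), (5, 40), (6, 65), (7, 86), (8, 15), (9, 40)])
v10: WRITE b=78  (b history now [(3, 38), (4, 13), (10, 78)])
v11: WRITE a=75  (a history now [(1, 3), (2, 66), (5, 40), (6, 65), (7, 86), (8, 15), (9, 40), (11, 75)])
READ b @v11: history=[(3, 38), (4, 13), (10, 78)] -> pick v10 -> 78
v12: WRITE a=3  (a history now [(1, 3), (2, 66), (5, 40), (6, 65), (7, 86), (8, 15), (9, 40), (11, 75), (12, 3)])
v13: WRITE a=15  (a history now [(1, 3), (2, 66), (5, 40), (6, 65), (7, 86), (8, 15), (9, 40), (11, 75), (12, 3), (13, 15)])
v14: WRITE b=50  (b history now [(3, 38), (4, 13), (10, 78), (14, 50)])
v15: WRITE b=85  (b history now [(3, 38), (4, 13), (10, 78), (14, 50), (15, 85)])
v16: WRITE b=15  (b history now [(3, 38), (4, 13), (10, 78), (14, 50), (15, 85), (16, 15)])
v17: WRITE a=75  (a history now [(1, 3), (2, 66), (5, 40), (6, 65), (7, 86), (8, 15), (9, 40), (11, 75), (12, 3), (13, 15), (17, 75)])
v18: WRITE b=54  (b history now [(3, 38), (4, 13), (10, 78), (14, 50), (15, 85), (16, 15), (18, 54)])
v19: WRITE b=55  (b history now [(3, 38), (4, 13), (10, 78), (14, 50), (15, 85), (16, 15), (18, 54), (19, 55)])
READ a @v10: history=[(1, 3), (2, 66), (5, 40), (6, 65), (7, 86), (8, 15), (9, 40), (11, 75), (12, 3), (13, 15), (17, 75)] -> pick v9 -> 40
Read results in order: ['3', 'NONE', '78', '40']
NONE count = 1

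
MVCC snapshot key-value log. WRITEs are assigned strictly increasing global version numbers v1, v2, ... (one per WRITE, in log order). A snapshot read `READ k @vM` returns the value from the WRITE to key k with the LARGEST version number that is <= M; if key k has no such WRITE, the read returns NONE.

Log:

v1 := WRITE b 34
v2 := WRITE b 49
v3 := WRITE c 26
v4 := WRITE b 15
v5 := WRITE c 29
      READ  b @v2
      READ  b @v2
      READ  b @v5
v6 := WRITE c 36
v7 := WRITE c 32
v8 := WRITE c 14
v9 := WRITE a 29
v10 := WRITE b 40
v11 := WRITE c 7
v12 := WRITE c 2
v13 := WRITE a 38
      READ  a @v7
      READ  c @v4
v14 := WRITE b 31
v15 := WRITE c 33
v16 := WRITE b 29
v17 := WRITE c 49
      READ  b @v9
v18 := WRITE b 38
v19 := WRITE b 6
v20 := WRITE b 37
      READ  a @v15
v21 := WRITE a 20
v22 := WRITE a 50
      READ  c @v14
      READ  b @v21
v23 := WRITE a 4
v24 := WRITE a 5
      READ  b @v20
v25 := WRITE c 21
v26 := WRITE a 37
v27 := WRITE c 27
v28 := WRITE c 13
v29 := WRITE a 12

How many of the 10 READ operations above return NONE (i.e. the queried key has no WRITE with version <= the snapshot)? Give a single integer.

v1: WRITE b=34  (b history now [(1, 34)])
v2: WRITE b=49  (b history now [(1, 34), (2, 49)])
v3: WRITE c=26  (c history now [(3, 26)])
v4: WRITE b=15  (b history now [(1, 34), (2, 49), (4, 15)])
v5: WRITE c=29  (c history now [(3, 26), (5, 29)])
READ b @v2: history=[(1, 34), (2, 49), (4, 15)] -> pick v2 -> 49
READ b @v2: history=[(1, 34), (2, 49), (4, 15)] -> pick v2 -> 49
READ b @v5: history=[(1, 34), (2, 49), (4, 15)] -> pick v4 -> 15
v6: WRITE c=36  (c history now [(3, 26), (5, 29), (6, 36)])
v7: WRITE c=32  (c history now [(3, 26), (5, 29), (6, 36), (7, 32)])
v8: WRITE c=14  (c history now [(3, 26), (5, 29), (6, 36), (7, 32), (8, 14)])
v9: WRITE a=29  (a history now [(9, 29)])
v10: WRITE b=40  (b history now [(1, 34), (2, 49), (4, 15), (10, 40)])
v11: WRITE c=7  (c history now [(3, 26), (5, 29), (6, 36), (7, 32), (8, 14), (11, 7)])
v12: WRITE c=2  (c history now [(3, 26), (5, 29), (6, 36), (7, 32), (8, 14), (11, 7), (12, 2)])
v13: WRITE a=38  (a history now [(9, 29), (13, 38)])
READ a @v7: history=[(9, 29), (13, 38)] -> no version <= 7 -> NONE
READ c @v4: history=[(3, 26), (5, 29), (6, 36), (7, 32), (8, 14), (11, 7), (12, 2)] -> pick v3 -> 26
v14: WRITE b=31  (b history now [(1, 34), (2, 49), (4, 15), (10, 40), (14, 31)])
v15: WRITE c=33  (c history now [(3, 26), (5, 29), (6, 36), (7, 32), (8, 14), (11, 7), (12, 2), (15, 33)])
v16: WRITE b=29  (b history now [(1, 34), (2, 49), (4, 15), (10, 40), (14, 31), (16, 29)])
v17: WRITE c=49  (c history now [(3, 26), (5, 29), (6, 36), (7, 32), (8, 14), (11, 7), (12, 2), (15, 33), (17, 49)])
READ b @v9: history=[(1, 34), (2, 49), (4, 15), (10, 40), (14, 31), (16, 29)] -> pick v4 -> 15
v18: WRITE b=38  (b history now [(1, 34), (2, 49), (4, 15), (10, 40), (14, 31), (16, 29), (18, 38)])
v19: WRITE b=6  (b history now [(1, 34), (2, 49), (4, 15), (10, 40), (14, 31), (16, 29), (18, 38), (19, 6)])
v20: WRITE b=37  (b history now [(1, 34), (2, 49), (4, 15), (10, 40), (14, 31), (16, 29), (18, 38), (19, 6), (20, 37)])
READ a @v15: history=[(9, 29), (13, 38)] -> pick v13 -> 38
v21: WRITE a=20  (a history now [(9, 29), (13, 38), (21, 20)])
v22: WRITE a=50  (a history now [(9, 29), (13, 38), (21, 20), (22, 50)])
READ c @v14: history=[(3, 26), (5, 29), (6, 36), (7, 32), (8, 14), (11, 7), (12, 2), (15, 33), (17, 49)] -> pick v12 -> 2
READ b @v21: history=[(1, 34), (2, 49), (4, 15), (10, 40), (14, 31), (16, 29), (18, 38), (19, 6), (20, 37)] -> pick v20 -> 37
v23: WRITE a=4  (a history now [(9, 29), (13, 38), (21, 20), (22, 50), (23, 4)])
v24: WRITE a=5  (a history now [(9, 29), (13, 38), (21, 20), (22, 50), (23, 4), (24, 5)])
READ b @v20: history=[(1, 34), (2, 49), (4, 15), (10, 40), (14, 31), (16, 29), (18, 38), (19, 6), (20, 37)] -> pick v20 -> 37
v25: WRITE c=21  (c history now [(3, 26), (5, 29), (6, 36), (7, 32), (8, 14), (11, 7), (12, 2), (15, 33), (17, 49), (25, 21)])
v26: WRITE a=37  (a history now [(9, 29), (13, 38), (21, 20), (22, 50), (23, 4), (24, 5), (26, 37)])
v27: WRITE c=27  (c history now [(3, 26), (5, 29), (6, 36), (7, 32), (8, 14), (11, 7), (12, 2), (15, 33), (17, 49), (25, 21), (27, 27)])
v28: WRITE c=13  (c history now [(3, 26), (5, 29), (6, 36), (7, 32), (8, 14), (11, 7), (12, 2), (15, 33), (17, 49), (25, 21), (27, 27), (28, 13)])
v29: WRITE a=12  (a history now [(9, 29), (13, 38), (21, 20), (22, 50), (23, 4), (24, 5), (26, 37), (29, 12)])
Read results in order: ['49', '49', '15', 'NONE', '26', '15', '38', '2', '37', '37']
NONE count = 1

Answer: 1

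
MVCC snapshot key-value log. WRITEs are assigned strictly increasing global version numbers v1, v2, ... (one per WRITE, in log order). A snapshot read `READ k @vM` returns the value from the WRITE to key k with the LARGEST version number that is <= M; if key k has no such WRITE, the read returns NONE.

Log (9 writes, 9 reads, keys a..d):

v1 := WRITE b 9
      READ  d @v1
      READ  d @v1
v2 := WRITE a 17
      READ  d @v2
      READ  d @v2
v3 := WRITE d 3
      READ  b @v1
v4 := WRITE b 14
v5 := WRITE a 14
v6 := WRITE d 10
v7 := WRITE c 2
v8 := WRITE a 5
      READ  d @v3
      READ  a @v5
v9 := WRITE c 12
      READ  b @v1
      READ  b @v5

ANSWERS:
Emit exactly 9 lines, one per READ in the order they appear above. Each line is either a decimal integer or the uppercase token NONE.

Answer: NONE
NONE
NONE
NONE
9
3
14
9
14

Derivation:
v1: WRITE b=9  (b history now [(1, 9)])
READ d @v1: history=[] -> no version <= 1 -> NONE
READ d @v1: history=[] -> no version <= 1 -> NONE
v2: WRITE a=17  (a history now [(2, 17)])
READ d @v2: history=[] -> no version <= 2 -> NONE
READ d @v2: history=[] -> no version <= 2 -> NONE
v3: WRITE d=3  (d history now [(3, 3)])
READ b @v1: history=[(1, 9)] -> pick v1 -> 9
v4: WRITE b=14  (b history now [(1, 9), (4, 14)])
v5: WRITE a=14  (a history now [(2, 17), (5, 14)])
v6: WRITE d=10  (d history now [(3, 3), (6, 10)])
v7: WRITE c=2  (c history now [(7, 2)])
v8: WRITE a=5  (a history now [(2, 17), (5, 14), (8, 5)])
READ d @v3: history=[(3, 3), (6, 10)] -> pick v3 -> 3
READ a @v5: history=[(2, 17), (5, 14), (8, 5)] -> pick v5 -> 14
v9: WRITE c=12  (c history now [(7, 2), (9, 12)])
READ b @v1: history=[(1, 9), (4, 14)] -> pick v1 -> 9
READ b @v5: history=[(1, 9), (4, 14)] -> pick v4 -> 14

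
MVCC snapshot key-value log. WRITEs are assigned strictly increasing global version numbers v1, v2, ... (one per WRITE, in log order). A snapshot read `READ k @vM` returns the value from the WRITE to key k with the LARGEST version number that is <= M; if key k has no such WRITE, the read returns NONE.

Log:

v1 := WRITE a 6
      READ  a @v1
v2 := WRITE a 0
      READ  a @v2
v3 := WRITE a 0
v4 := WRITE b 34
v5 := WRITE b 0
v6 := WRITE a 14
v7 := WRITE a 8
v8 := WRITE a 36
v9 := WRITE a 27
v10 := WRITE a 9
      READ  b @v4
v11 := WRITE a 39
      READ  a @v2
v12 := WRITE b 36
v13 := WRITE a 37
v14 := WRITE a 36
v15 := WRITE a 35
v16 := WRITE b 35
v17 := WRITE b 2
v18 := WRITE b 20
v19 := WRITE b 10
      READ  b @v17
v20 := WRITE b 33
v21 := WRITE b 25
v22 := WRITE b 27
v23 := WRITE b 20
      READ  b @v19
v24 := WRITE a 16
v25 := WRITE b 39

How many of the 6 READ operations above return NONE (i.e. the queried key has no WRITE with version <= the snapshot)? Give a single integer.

Answer: 0

Derivation:
v1: WRITE a=6  (a history now [(1, 6)])
READ a @v1: history=[(1, 6)] -> pick v1 -> 6
v2: WRITE a=0  (a history now [(1, 6), (2, 0)])
READ a @v2: history=[(1, 6), (2, 0)] -> pick v2 -> 0
v3: WRITE a=0  (a history now [(1, 6), (2, 0), (3, 0)])
v4: WRITE b=34  (b history now [(4, 34)])
v5: WRITE b=0  (b history now [(4, 34), (5, 0)])
v6: WRITE a=14  (a history now [(1, 6), (2, 0), (3, 0), (6, 14)])
v7: WRITE a=8  (a history now [(1, 6), (2, 0), (3, 0), (6, 14), (7, 8)])
v8: WRITE a=36  (a history now [(1, 6), (2, 0), (3, 0), (6, 14), (7, 8), (8, 36)])
v9: WRITE a=27  (a history now [(1, 6), (2, 0), (3, 0), (6, 14), (7, 8), (8, 36), (9, 27)])
v10: WRITE a=9  (a history now [(1, 6), (2, 0), (3, 0), (6, 14), (7, 8), (8, 36), (9, 27), (10, 9)])
READ b @v4: history=[(4, 34), (5, 0)] -> pick v4 -> 34
v11: WRITE a=39  (a history now [(1, 6), (2, 0), (3, 0), (6, 14), (7, 8), (8, 36), (9, 27), (10, 9), (11, 39)])
READ a @v2: history=[(1, 6), (2, 0), (3, 0), (6, 14), (7, 8), (8, 36), (9, 27), (10, 9), (11, 39)] -> pick v2 -> 0
v12: WRITE b=36  (b history now [(4, 34), (5, 0), (12, 36)])
v13: WRITE a=37  (a history now [(1, 6), (2, 0), (3, 0), (6, 14), (7, 8), (8, 36), (9, 27), (10, 9), (11, 39), (13, 37)])
v14: WRITE a=36  (a history now [(1, 6), (2, 0), (3, 0), (6, 14), (7, 8), (8, 36), (9, 27), (10, 9), (11, 39), (13, 37), (14, 36)])
v15: WRITE a=35  (a history now [(1, 6), (2, 0), (3, 0), (6, 14), (7, 8), (8, 36), (9, 27), (10, 9), (11, 39), (13, 37), (14, 36), (15, 35)])
v16: WRITE b=35  (b history now [(4, 34), (5, 0), (12, 36), (16, 35)])
v17: WRITE b=2  (b history now [(4, 34), (5, 0), (12, 36), (16, 35), (17, 2)])
v18: WRITE b=20  (b history now [(4, 34), (5, 0), (12, 36), (16, 35), (17, 2), (18, 20)])
v19: WRITE b=10  (b history now [(4, 34), (5, 0), (12, 36), (16, 35), (17, 2), (18, 20), (19, 10)])
READ b @v17: history=[(4, 34), (5, 0), (12, 36), (16, 35), (17, 2), (18, 20), (19, 10)] -> pick v17 -> 2
v20: WRITE b=33  (b history now [(4, 34), (5, 0), (12, 36), (16, 35), (17, 2), (18, 20), (19, 10), (20, 33)])
v21: WRITE b=25  (b history now [(4, 34), (5, 0), (12, 36), (16, 35), (17, 2), (18, 20), (19, 10), (20, 33), (21, 25)])
v22: WRITE b=27  (b history now [(4, 34), (5, 0), (12, 36), (16, 35), (17, 2), (18, 20), (19, 10), (20, 33), (21, 25), (22, 27)])
v23: WRITE b=20  (b history now [(4, 34), (5, 0), (12, 36), (16, 35), (17, 2), (18, 20), (19, 10), (20, 33), (21, 25), (22, 27), (23, 20)])
READ b @v19: history=[(4, 34), (5, 0), (12, 36), (16, 35), (17, 2), (18, 20), (19, 10), (20, 33), (21, 25), (22, 27), (23, 20)] -> pick v19 -> 10
v24: WRITE a=16  (a history now [(1, 6), (2, 0), (3, 0), (6, 14), (7, 8), (8, 36), (9, 27), (10, 9), (11, 39), (13, 37), (14, 36), (15, 35), (24, 16)])
v25: WRITE b=39  (b history now [(4, 34), (5, 0), (12, 36), (16, 35), (17, 2), (18, 20), (19, 10), (20, 33), (21, 25), (22, 27), (23, 20), (25, 39)])
Read results in order: ['6', '0', '34', '0', '2', '10']
NONE count = 0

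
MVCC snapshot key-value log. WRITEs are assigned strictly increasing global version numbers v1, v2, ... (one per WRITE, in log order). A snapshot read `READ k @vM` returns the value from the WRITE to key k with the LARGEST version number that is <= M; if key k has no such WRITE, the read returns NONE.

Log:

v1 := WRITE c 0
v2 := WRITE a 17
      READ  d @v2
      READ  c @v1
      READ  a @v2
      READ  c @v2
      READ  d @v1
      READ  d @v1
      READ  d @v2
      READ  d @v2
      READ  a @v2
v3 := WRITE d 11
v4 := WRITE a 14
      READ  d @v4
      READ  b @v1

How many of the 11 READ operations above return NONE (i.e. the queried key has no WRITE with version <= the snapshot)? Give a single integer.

v1: WRITE c=0  (c history now [(1, 0)])
v2: WRITE a=17  (a history now [(2, 17)])
READ d @v2: history=[] -> no version <= 2 -> NONE
READ c @v1: history=[(1, 0)] -> pick v1 -> 0
READ a @v2: history=[(2, 17)] -> pick v2 -> 17
READ c @v2: history=[(1, 0)] -> pick v1 -> 0
READ d @v1: history=[] -> no version <= 1 -> NONE
READ d @v1: history=[] -> no version <= 1 -> NONE
READ d @v2: history=[] -> no version <= 2 -> NONE
READ d @v2: history=[] -> no version <= 2 -> NONE
READ a @v2: history=[(2, 17)] -> pick v2 -> 17
v3: WRITE d=11  (d history now [(3, 11)])
v4: WRITE a=14  (a history now [(2, 17), (4, 14)])
READ d @v4: history=[(3, 11)] -> pick v3 -> 11
READ b @v1: history=[] -> no version <= 1 -> NONE
Read results in order: ['NONE', '0', '17', '0', 'NONE', 'NONE', 'NONE', 'NONE', '17', '11', 'NONE']
NONE count = 6

Answer: 6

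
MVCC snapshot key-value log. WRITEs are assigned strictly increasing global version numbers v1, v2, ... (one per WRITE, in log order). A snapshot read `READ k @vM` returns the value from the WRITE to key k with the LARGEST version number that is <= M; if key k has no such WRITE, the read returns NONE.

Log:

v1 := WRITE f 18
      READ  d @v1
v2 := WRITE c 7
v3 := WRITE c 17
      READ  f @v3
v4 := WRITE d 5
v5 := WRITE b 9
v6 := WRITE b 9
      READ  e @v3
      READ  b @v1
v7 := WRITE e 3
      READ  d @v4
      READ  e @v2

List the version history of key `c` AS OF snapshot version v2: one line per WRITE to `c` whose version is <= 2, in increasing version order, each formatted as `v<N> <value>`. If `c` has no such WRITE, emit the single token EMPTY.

Answer: v2 7

Derivation:
Scan writes for key=c with version <= 2:
  v1 WRITE f 18 -> skip
  v2 WRITE c 7 -> keep
  v3 WRITE c 17 -> drop (> snap)
  v4 WRITE d 5 -> skip
  v5 WRITE b 9 -> skip
  v6 WRITE b 9 -> skip
  v7 WRITE e 3 -> skip
Collected: [(2, 7)]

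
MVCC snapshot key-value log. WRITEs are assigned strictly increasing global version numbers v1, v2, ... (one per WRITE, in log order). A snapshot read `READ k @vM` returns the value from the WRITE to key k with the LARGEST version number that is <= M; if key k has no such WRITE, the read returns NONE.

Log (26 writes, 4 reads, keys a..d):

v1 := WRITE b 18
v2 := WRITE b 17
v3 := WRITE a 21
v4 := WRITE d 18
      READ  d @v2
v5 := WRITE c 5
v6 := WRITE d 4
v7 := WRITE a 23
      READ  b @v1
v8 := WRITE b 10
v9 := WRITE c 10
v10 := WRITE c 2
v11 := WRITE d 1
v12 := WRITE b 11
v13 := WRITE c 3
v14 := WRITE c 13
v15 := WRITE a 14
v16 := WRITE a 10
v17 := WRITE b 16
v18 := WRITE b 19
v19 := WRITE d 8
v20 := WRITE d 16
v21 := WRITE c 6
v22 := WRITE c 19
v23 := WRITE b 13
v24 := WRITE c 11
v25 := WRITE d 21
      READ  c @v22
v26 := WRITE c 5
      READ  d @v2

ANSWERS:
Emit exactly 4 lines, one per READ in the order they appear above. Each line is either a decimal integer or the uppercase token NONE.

v1: WRITE b=18  (b history now [(1, 18)])
v2: WRITE b=17  (b history now [(1, 18), (2, 17)])
v3: WRITE a=21  (a history now [(3, 21)])
v4: WRITE d=18  (d history now [(4, 18)])
READ d @v2: history=[(4, 18)] -> no version <= 2 -> NONE
v5: WRITE c=5  (c history now [(5, 5)])
v6: WRITE d=4  (d history now [(4, 18), (6, 4)])
v7: WRITE a=23  (a history now [(3, 21), (7, 23)])
READ b @v1: history=[(1, 18), (2, 17)] -> pick v1 -> 18
v8: WRITE b=10  (b history now [(1, 18), (2, 17), (8, 10)])
v9: WRITE c=10  (c history now [(5, 5), (9, 10)])
v10: WRITE c=2  (c history now [(5, 5), (9, 10), (10, 2)])
v11: WRITE d=1  (d history now [(4, 18), (6, 4), (11, 1)])
v12: WRITE b=11  (b history now [(1, 18), (2, 17), (8, 10), (12, 11)])
v13: WRITE c=3  (c history now [(5, 5), (9, 10), (10, 2), (13, 3)])
v14: WRITE c=13  (c history now [(5, 5), (9, 10), (10, 2), (13, 3), (14, 13)])
v15: WRITE a=14  (a history now [(3, 21), (7, 23), (15, 14)])
v16: WRITE a=10  (a history now [(3, 21), (7, 23), (15, 14), (16, 10)])
v17: WRITE b=16  (b history now [(1, 18), (2, 17), (8, 10), (12, 11), (17, 16)])
v18: WRITE b=19  (b history now [(1, 18), (2, 17), (8, 10), (12, 11), (17, 16), (18, 19)])
v19: WRITE d=8  (d history now [(4, 18), (6, 4), (11, 1), (19, 8)])
v20: WRITE d=16  (d history now [(4, 18), (6, 4), (11, 1), (19, 8), (20, 16)])
v21: WRITE c=6  (c history now [(5, 5), (9, 10), (10, 2), (13, 3), (14, 13), (21, 6)])
v22: WRITE c=19  (c history now [(5, 5), (9, 10), (10, 2), (13, 3), (14, 13), (21, 6), (22, 19)])
v23: WRITE b=13  (b history now [(1, 18), (2, 17), (8, 10), (12, 11), (17, 16), (18, 19), (23, 13)])
v24: WRITE c=11  (c history now [(5, 5), (9, 10), (10, 2), (13, 3), (14, 13), (21, 6), (22, 19), (24, 11)])
v25: WRITE d=21  (d history now [(4, 18), (6, 4), (11, 1), (19, 8), (20, 16), (25, 21)])
READ c @v22: history=[(5, 5), (9, 10), (10, 2), (13, 3), (14, 13), (21, 6), (22, 19), (24, 11)] -> pick v22 -> 19
v26: WRITE c=5  (c history now [(5, 5), (9, 10), (10, 2), (13, 3), (14, 13), (21, 6), (22, 19), (24, 11), (26, 5)])
READ d @v2: history=[(4, 18), (6, 4), (11, 1), (19, 8), (20, 16), (25, 21)] -> no version <= 2 -> NONE

Answer: NONE
18
19
NONE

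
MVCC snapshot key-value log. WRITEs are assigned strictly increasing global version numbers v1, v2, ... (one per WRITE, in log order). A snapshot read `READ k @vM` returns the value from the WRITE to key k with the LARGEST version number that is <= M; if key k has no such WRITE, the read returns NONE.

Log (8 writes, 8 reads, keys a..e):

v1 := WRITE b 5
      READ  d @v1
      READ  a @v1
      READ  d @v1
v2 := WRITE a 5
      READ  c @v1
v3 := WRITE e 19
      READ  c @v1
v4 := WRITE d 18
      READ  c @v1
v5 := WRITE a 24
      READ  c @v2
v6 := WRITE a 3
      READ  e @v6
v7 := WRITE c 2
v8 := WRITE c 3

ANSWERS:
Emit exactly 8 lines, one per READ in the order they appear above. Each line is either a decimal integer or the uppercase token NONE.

Answer: NONE
NONE
NONE
NONE
NONE
NONE
NONE
19

Derivation:
v1: WRITE b=5  (b history now [(1, 5)])
READ d @v1: history=[] -> no version <= 1 -> NONE
READ a @v1: history=[] -> no version <= 1 -> NONE
READ d @v1: history=[] -> no version <= 1 -> NONE
v2: WRITE a=5  (a history now [(2, 5)])
READ c @v1: history=[] -> no version <= 1 -> NONE
v3: WRITE e=19  (e history now [(3, 19)])
READ c @v1: history=[] -> no version <= 1 -> NONE
v4: WRITE d=18  (d history now [(4, 18)])
READ c @v1: history=[] -> no version <= 1 -> NONE
v5: WRITE a=24  (a history now [(2, 5), (5, 24)])
READ c @v2: history=[] -> no version <= 2 -> NONE
v6: WRITE a=3  (a history now [(2, 5), (5, 24), (6, 3)])
READ e @v6: history=[(3, 19)] -> pick v3 -> 19
v7: WRITE c=2  (c history now [(7, 2)])
v8: WRITE c=3  (c history now [(7, 2), (8, 3)])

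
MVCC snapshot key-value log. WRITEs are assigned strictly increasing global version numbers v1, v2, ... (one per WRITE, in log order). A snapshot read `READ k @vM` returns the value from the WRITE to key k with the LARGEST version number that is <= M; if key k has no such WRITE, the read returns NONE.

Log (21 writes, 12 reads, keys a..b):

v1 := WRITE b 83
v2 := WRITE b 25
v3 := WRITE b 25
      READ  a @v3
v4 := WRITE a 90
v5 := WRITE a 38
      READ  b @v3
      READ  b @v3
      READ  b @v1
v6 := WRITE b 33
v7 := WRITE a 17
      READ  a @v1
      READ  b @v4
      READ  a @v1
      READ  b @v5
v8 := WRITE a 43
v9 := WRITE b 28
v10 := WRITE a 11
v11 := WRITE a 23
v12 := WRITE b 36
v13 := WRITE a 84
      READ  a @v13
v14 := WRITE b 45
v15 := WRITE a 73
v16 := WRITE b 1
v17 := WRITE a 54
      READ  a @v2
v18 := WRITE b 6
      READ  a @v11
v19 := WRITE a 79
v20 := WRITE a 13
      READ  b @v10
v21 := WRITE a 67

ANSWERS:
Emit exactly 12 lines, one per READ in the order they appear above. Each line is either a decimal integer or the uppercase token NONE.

v1: WRITE b=83  (b history now [(1, 83)])
v2: WRITE b=25  (b history now [(1, 83), (2, 25)])
v3: WRITE b=25  (b history now [(1, 83), (2, 25), (3, 25)])
READ a @v3: history=[] -> no version <= 3 -> NONE
v4: WRITE a=90  (a history now [(4, 90)])
v5: WRITE a=38  (a history now [(4, 90), (5, 38)])
READ b @v3: history=[(1, 83), (2, 25), (3, 25)] -> pick v3 -> 25
READ b @v3: history=[(1, 83), (2, 25), (3, 25)] -> pick v3 -> 25
READ b @v1: history=[(1, 83), (2, 25), (3, 25)] -> pick v1 -> 83
v6: WRITE b=33  (b history now [(1, 83), (2, 25), (3, 25), (6, 33)])
v7: WRITE a=17  (a history now [(4, 90), (5, 38), (7, 17)])
READ a @v1: history=[(4, 90), (5, 38), (7, 17)] -> no version <= 1 -> NONE
READ b @v4: history=[(1, 83), (2, 25), (3, 25), (6, 33)] -> pick v3 -> 25
READ a @v1: history=[(4, 90), (5, 38), (7, 17)] -> no version <= 1 -> NONE
READ b @v5: history=[(1, 83), (2, 25), (3, 25), (6, 33)] -> pick v3 -> 25
v8: WRITE a=43  (a history now [(4, 90), (5, 38), (7, 17), (8, 43)])
v9: WRITE b=28  (b history now [(1, 83), (2, 25), (3, 25), (6, 33), (9, 28)])
v10: WRITE a=11  (a history now [(4, 90), (5, 38), (7, 17), (8, 43), (10, 11)])
v11: WRITE a=23  (a history now [(4, 90), (5, 38), (7, 17), (8, 43), (10, 11), (11, 23)])
v12: WRITE b=36  (b history now [(1, 83), (2, 25), (3, 25), (6, 33), (9, 28), (12, 36)])
v13: WRITE a=84  (a history now [(4, 90), (5, 38), (7, 17), (8, 43), (10, 11), (11, 23), (13, 84)])
READ a @v13: history=[(4, 90), (5, 38), (7, 17), (8, 43), (10, 11), (11, 23), (13, 84)] -> pick v13 -> 84
v14: WRITE b=45  (b history now [(1, 83), (2, 25), (3, 25), (6, 33), (9, 28), (12, 36), (14, 45)])
v15: WRITE a=73  (a history now [(4, 90), (5, 38), (7, 17), (8, 43), (10, 11), (11, 23), (13, 84), (15, 73)])
v16: WRITE b=1  (b history now [(1, 83), (2, 25), (3, 25), (6, 33), (9, 28), (12, 36), (14, 45), (16, 1)])
v17: WRITE a=54  (a history now [(4, 90), (5, 38), (7, 17), (8, 43), (10, 11), (11, 23), (13, 84), (15, 73), (17, 54)])
READ a @v2: history=[(4, 90), (5, 38), (7, 17), (8, 43), (10, 11), (11, 23), (13, 84), (15, 73), (17, 54)] -> no version <= 2 -> NONE
v18: WRITE b=6  (b history now [(1, 83), (2, 25), (3, 25), (6, 33), (9, 28), (12, 36), (14, 45), (16, 1), (18, 6)])
READ a @v11: history=[(4, 90), (5, 38), (7, 17), (8, 43), (10, 11), (11, 23), (13, 84), (15, 73), (17, 54)] -> pick v11 -> 23
v19: WRITE a=79  (a history now [(4, 90), (5, 38), (7, 17), (8, 43), (10, 11), (11, 23), (13, 84), (15, 73), (17, 54), (19, 79)])
v20: WRITE a=13  (a history now [(4, 90), (5, 38), (7, 17), (8, 43), (10, 11), (11, 23), (13, 84), (15, 73), (17, 54), (19, 79), (20, 13)])
READ b @v10: history=[(1, 83), (2, 25), (3, 25), (6, 33), (9, 28), (12, 36), (14, 45), (16, 1), (18, 6)] -> pick v9 -> 28
v21: WRITE a=67  (a history now [(4, 90), (5, 38), (7, 17), (8, 43), (10, 11), (11, 23), (13, 84), (15, 73), (17, 54), (19, 79), (20, 13), (21, 67)])

Answer: NONE
25
25
83
NONE
25
NONE
25
84
NONE
23
28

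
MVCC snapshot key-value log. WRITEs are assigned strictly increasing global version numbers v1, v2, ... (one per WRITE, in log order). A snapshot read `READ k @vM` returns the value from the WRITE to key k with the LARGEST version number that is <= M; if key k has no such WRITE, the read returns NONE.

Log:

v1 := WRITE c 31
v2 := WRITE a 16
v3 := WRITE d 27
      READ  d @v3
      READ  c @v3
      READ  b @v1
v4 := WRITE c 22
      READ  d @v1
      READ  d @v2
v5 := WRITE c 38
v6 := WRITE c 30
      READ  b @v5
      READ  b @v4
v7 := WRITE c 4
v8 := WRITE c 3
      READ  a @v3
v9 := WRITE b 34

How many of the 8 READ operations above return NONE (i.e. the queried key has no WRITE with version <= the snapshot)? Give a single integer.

Answer: 5

Derivation:
v1: WRITE c=31  (c history now [(1, 31)])
v2: WRITE a=16  (a history now [(2, 16)])
v3: WRITE d=27  (d history now [(3, 27)])
READ d @v3: history=[(3, 27)] -> pick v3 -> 27
READ c @v3: history=[(1, 31)] -> pick v1 -> 31
READ b @v1: history=[] -> no version <= 1 -> NONE
v4: WRITE c=22  (c history now [(1, 31), (4, 22)])
READ d @v1: history=[(3, 27)] -> no version <= 1 -> NONE
READ d @v2: history=[(3, 27)] -> no version <= 2 -> NONE
v5: WRITE c=38  (c history now [(1, 31), (4, 22), (5, 38)])
v6: WRITE c=30  (c history now [(1, 31), (4, 22), (5, 38), (6, 30)])
READ b @v5: history=[] -> no version <= 5 -> NONE
READ b @v4: history=[] -> no version <= 4 -> NONE
v7: WRITE c=4  (c history now [(1, 31), (4, 22), (5, 38), (6, 30), (7, 4)])
v8: WRITE c=3  (c history now [(1, 31), (4, 22), (5, 38), (6, 30), (7, 4), (8, 3)])
READ a @v3: history=[(2, 16)] -> pick v2 -> 16
v9: WRITE b=34  (b history now [(9, 34)])
Read results in order: ['27', '31', 'NONE', 'NONE', 'NONE', 'NONE', 'NONE', '16']
NONE count = 5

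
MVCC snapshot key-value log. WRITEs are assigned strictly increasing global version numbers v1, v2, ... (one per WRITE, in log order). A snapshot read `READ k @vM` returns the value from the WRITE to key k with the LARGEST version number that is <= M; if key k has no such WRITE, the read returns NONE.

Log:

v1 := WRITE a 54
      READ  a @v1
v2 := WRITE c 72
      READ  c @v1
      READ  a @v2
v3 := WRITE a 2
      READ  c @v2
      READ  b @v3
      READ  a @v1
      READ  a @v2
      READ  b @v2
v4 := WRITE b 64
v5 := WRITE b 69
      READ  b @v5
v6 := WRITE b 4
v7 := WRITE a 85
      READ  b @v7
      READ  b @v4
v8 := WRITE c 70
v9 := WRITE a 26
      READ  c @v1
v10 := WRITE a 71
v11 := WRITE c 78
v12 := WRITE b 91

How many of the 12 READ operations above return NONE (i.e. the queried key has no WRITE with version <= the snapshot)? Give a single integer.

Answer: 4

Derivation:
v1: WRITE a=54  (a history now [(1, 54)])
READ a @v1: history=[(1, 54)] -> pick v1 -> 54
v2: WRITE c=72  (c history now [(2, 72)])
READ c @v1: history=[(2, 72)] -> no version <= 1 -> NONE
READ a @v2: history=[(1, 54)] -> pick v1 -> 54
v3: WRITE a=2  (a history now [(1, 54), (3, 2)])
READ c @v2: history=[(2, 72)] -> pick v2 -> 72
READ b @v3: history=[] -> no version <= 3 -> NONE
READ a @v1: history=[(1, 54), (3, 2)] -> pick v1 -> 54
READ a @v2: history=[(1, 54), (3, 2)] -> pick v1 -> 54
READ b @v2: history=[] -> no version <= 2 -> NONE
v4: WRITE b=64  (b history now [(4, 64)])
v5: WRITE b=69  (b history now [(4, 64), (5, 69)])
READ b @v5: history=[(4, 64), (5, 69)] -> pick v5 -> 69
v6: WRITE b=4  (b history now [(4, 64), (5, 69), (6, 4)])
v7: WRITE a=85  (a history now [(1, 54), (3, 2), (7, 85)])
READ b @v7: history=[(4, 64), (5, 69), (6, 4)] -> pick v6 -> 4
READ b @v4: history=[(4, 64), (5, 69), (6, 4)] -> pick v4 -> 64
v8: WRITE c=70  (c history now [(2, 72), (8, 70)])
v9: WRITE a=26  (a history now [(1, 54), (3, 2), (7, 85), (9, 26)])
READ c @v1: history=[(2, 72), (8, 70)] -> no version <= 1 -> NONE
v10: WRITE a=71  (a history now [(1, 54), (3, 2), (7, 85), (9, 26), (10, 71)])
v11: WRITE c=78  (c history now [(2, 72), (8, 70), (11, 78)])
v12: WRITE b=91  (b history now [(4, 64), (5, 69), (6, 4), (12, 91)])
Read results in order: ['54', 'NONE', '54', '72', 'NONE', '54', '54', 'NONE', '69', '4', '64', 'NONE']
NONE count = 4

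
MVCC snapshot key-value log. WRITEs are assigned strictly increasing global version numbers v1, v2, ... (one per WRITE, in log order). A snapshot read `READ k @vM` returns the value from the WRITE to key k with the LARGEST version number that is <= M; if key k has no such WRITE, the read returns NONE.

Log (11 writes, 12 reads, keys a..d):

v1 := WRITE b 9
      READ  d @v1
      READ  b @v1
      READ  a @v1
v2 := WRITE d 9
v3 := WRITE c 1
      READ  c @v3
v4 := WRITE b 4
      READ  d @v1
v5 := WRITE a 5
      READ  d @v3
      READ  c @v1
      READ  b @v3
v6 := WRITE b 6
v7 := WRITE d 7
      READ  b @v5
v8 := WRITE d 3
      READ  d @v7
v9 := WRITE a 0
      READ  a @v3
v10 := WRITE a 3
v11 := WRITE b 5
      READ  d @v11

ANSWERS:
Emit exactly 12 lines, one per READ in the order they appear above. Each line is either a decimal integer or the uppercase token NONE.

v1: WRITE b=9  (b history now [(1, 9)])
READ d @v1: history=[] -> no version <= 1 -> NONE
READ b @v1: history=[(1, 9)] -> pick v1 -> 9
READ a @v1: history=[] -> no version <= 1 -> NONE
v2: WRITE d=9  (d history now [(2, 9)])
v3: WRITE c=1  (c history now [(3, 1)])
READ c @v3: history=[(3, 1)] -> pick v3 -> 1
v4: WRITE b=4  (b history now [(1, 9), (4, 4)])
READ d @v1: history=[(2, 9)] -> no version <= 1 -> NONE
v5: WRITE a=5  (a history now [(5, 5)])
READ d @v3: history=[(2, 9)] -> pick v2 -> 9
READ c @v1: history=[(3, 1)] -> no version <= 1 -> NONE
READ b @v3: history=[(1, 9), (4, 4)] -> pick v1 -> 9
v6: WRITE b=6  (b history now [(1, 9), (4, 4), (6, 6)])
v7: WRITE d=7  (d history now [(2, 9), (7, 7)])
READ b @v5: history=[(1, 9), (4, 4), (6, 6)] -> pick v4 -> 4
v8: WRITE d=3  (d history now [(2, 9), (7, 7), (8, 3)])
READ d @v7: history=[(2, 9), (7, 7), (8, 3)] -> pick v7 -> 7
v9: WRITE a=0  (a history now [(5, 5), (9, 0)])
READ a @v3: history=[(5, 5), (9, 0)] -> no version <= 3 -> NONE
v10: WRITE a=3  (a history now [(5, 5), (9, 0), (10, 3)])
v11: WRITE b=5  (b history now [(1, 9), (4, 4), (6, 6), (11, 5)])
READ d @v11: history=[(2, 9), (7, 7), (8, 3)] -> pick v8 -> 3

Answer: NONE
9
NONE
1
NONE
9
NONE
9
4
7
NONE
3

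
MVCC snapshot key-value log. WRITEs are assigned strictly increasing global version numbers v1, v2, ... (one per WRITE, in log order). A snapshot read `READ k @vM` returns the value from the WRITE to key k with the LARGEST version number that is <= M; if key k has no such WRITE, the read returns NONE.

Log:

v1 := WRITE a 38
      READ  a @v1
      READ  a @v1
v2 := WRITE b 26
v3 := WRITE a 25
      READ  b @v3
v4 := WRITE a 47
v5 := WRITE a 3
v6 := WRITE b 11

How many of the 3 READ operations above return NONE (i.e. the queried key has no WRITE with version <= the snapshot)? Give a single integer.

v1: WRITE a=38  (a history now [(1, 38)])
READ a @v1: history=[(1, 38)] -> pick v1 -> 38
READ a @v1: history=[(1, 38)] -> pick v1 -> 38
v2: WRITE b=26  (b history now [(2, 26)])
v3: WRITE a=25  (a history now [(1, 38), (3, 25)])
READ b @v3: history=[(2, 26)] -> pick v2 -> 26
v4: WRITE a=47  (a history now [(1, 38), (3, 25), (4, 47)])
v5: WRITE a=3  (a history now [(1, 38), (3, 25), (4, 47), (5, 3)])
v6: WRITE b=11  (b history now [(2, 26), (6, 11)])
Read results in order: ['38', '38', '26']
NONE count = 0

Answer: 0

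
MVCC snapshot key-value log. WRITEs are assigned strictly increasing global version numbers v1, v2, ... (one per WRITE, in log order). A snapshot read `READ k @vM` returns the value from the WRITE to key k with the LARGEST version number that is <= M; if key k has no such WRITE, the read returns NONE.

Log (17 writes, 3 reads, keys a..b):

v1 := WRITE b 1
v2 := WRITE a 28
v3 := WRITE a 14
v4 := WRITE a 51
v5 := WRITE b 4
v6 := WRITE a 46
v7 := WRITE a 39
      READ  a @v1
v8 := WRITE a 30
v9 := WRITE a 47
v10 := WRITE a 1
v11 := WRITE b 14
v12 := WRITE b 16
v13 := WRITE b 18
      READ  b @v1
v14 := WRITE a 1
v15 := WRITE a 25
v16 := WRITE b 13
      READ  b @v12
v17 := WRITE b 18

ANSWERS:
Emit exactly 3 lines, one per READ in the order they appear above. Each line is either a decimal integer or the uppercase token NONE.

v1: WRITE b=1  (b history now [(1, 1)])
v2: WRITE a=28  (a history now [(2, 28)])
v3: WRITE a=14  (a history now [(2, 28), (3, 14)])
v4: WRITE a=51  (a history now [(2, 28), (3, 14), (4, 51)])
v5: WRITE b=4  (b history now [(1, 1), (5, 4)])
v6: WRITE a=46  (a history now [(2, 28), (3, 14), (4, 51), (6, 46)])
v7: WRITE a=39  (a history now [(2, 28), (3, 14), (4, 51), (6, 46), (7, 39)])
READ a @v1: history=[(2, 28), (3, 14), (4, 51), (6, 46), (7, 39)] -> no version <= 1 -> NONE
v8: WRITE a=30  (a history now [(2, 28), (3, 14), (4, 51), (6, 46), (7, 39), (8, 30)])
v9: WRITE a=47  (a history now [(2, 28), (3, 14), (4, 51), (6, 46), (7, 39), (8, 30), (9, 47)])
v10: WRITE a=1  (a history now [(2, 28), (3, 14), (4, 51), (6, 46), (7, 39), (8, 30), (9, 47), (10, 1)])
v11: WRITE b=14  (b history now [(1, 1), (5, 4), (11, 14)])
v12: WRITE b=16  (b history now [(1, 1), (5, 4), (11, 14), (12, 16)])
v13: WRITE b=18  (b history now [(1, 1), (5, 4), (11, 14), (12, 16), (13, 18)])
READ b @v1: history=[(1, 1), (5, 4), (11, 14), (12, 16), (13, 18)] -> pick v1 -> 1
v14: WRITE a=1  (a history now [(2, 28), (3, 14), (4, 51), (6, 46), (7, 39), (8, 30), (9, 47), (10, 1), (14, 1)])
v15: WRITE a=25  (a history now [(2, 28), (3, 14), (4, 51), (6, 46), (7, 39), (8, 30), (9, 47), (10, 1), (14, 1), (15, 25)])
v16: WRITE b=13  (b history now [(1, 1), (5, 4), (11, 14), (12, 16), (13, 18), (16, 13)])
READ b @v12: history=[(1, 1), (5, 4), (11, 14), (12, 16), (13, 18), (16, 13)] -> pick v12 -> 16
v17: WRITE b=18  (b history now [(1, 1), (5, 4), (11, 14), (12, 16), (13, 18), (16, 13), (17, 18)])

Answer: NONE
1
16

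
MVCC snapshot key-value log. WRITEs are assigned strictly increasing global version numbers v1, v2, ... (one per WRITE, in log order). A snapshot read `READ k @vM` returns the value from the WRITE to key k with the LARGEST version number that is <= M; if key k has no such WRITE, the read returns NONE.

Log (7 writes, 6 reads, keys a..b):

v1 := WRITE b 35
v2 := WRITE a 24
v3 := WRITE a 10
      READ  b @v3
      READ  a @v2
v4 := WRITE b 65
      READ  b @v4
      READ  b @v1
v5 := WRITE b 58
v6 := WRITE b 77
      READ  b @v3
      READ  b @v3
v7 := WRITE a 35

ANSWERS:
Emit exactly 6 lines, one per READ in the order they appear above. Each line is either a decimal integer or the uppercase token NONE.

Answer: 35
24
65
35
35
35

Derivation:
v1: WRITE b=35  (b history now [(1, 35)])
v2: WRITE a=24  (a history now [(2, 24)])
v3: WRITE a=10  (a history now [(2, 24), (3, 10)])
READ b @v3: history=[(1, 35)] -> pick v1 -> 35
READ a @v2: history=[(2, 24), (3, 10)] -> pick v2 -> 24
v4: WRITE b=65  (b history now [(1, 35), (4, 65)])
READ b @v4: history=[(1, 35), (4, 65)] -> pick v4 -> 65
READ b @v1: history=[(1, 35), (4, 65)] -> pick v1 -> 35
v5: WRITE b=58  (b history now [(1, 35), (4, 65), (5, 58)])
v6: WRITE b=77  (b history now [(1, 35), (4, 65), (5, 58), (6, 77)])
READ b @v3: history=[(1, 35), (4, 65), (5, 58), (6, 77)] -> pick v1 -> 35
READ b @v3: history=[(1, 35), (4, 65), (5, 58), (6, 77)] -> pick v1 -> 35
v7: WRITE a=35  (a history now [(2, 24), (3, 10), (7, 35)])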